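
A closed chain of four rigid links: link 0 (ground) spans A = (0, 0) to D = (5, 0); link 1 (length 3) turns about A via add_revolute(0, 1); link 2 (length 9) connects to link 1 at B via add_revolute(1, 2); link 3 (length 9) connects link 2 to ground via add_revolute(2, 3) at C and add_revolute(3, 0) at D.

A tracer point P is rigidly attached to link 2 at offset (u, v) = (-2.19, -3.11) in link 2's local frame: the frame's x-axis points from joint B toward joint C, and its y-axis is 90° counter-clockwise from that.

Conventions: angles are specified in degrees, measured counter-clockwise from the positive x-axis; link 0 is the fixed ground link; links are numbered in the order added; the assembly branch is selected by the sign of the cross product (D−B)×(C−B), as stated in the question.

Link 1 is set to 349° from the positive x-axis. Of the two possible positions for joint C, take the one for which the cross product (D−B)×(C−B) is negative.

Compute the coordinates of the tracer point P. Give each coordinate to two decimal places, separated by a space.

A=(0,0), D=(5.00,0)
B = A + 3.00·(cos349°, sin349°) = (2.9449, -0.5724)
|BD| = 2.1334
circle(B,9.00) ∩ circle(D,9.00): a=1.0667, h=8.9366
  candidates: C₊=(1.5746,8.3226) cross=19.065; C₋=(6.3703,-8.8951) cross=-19.065
  branch - wants cross < 0 → take C=(6.3703,-8.8951) (cross=-19.065)
ex = (C−B)/|BC| = (0.3806,-0.9247); ey = (0.9247,0.3806)
P = B + -2.19·ex + -3.11·ey = (-0.7646,0.2691)

-0.76 0.27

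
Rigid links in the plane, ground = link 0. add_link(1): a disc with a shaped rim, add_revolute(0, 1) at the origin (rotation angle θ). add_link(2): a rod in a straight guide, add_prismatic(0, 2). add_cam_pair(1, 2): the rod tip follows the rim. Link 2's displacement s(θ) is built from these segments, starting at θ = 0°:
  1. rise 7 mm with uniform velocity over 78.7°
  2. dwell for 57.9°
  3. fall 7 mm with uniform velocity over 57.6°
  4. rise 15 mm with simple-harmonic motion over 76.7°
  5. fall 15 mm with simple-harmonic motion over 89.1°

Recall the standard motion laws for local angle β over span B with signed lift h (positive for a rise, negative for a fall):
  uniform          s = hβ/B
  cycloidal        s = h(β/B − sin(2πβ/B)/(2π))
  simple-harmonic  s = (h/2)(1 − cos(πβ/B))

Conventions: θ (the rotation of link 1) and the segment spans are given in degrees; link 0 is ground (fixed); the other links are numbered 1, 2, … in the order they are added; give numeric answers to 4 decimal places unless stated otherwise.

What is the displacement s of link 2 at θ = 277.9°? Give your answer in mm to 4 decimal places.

segment 1 (0° to 78.7°, uniform, h = 7) is passed completely: s = 0.0000 + (7) = 7.0000
segment 2 (78.7° to 136.6°, dwell): s unchanged at 7.0000
segment 3 (136.6° to 194.2°, uniform, h = -7) is passed completely: s = 7.0000 + (-7) = 0.0000
segment 4 (194.2° to 270.9°, simple-harmonic, h = 15) is passed completely: s = 0.0000 + (15) = 15.0000
θ = 277.9° falls in segment 5 (270.9° to 360°, simple-harmonic, h = -15): β = 277.9 − 270.9 = 7°, B = 89.1°; Δs = -15/2·(1 − cos(π·0.0786)) = -0.2273; s = 15.0000 − 0.2273 = 14.7727

14.7727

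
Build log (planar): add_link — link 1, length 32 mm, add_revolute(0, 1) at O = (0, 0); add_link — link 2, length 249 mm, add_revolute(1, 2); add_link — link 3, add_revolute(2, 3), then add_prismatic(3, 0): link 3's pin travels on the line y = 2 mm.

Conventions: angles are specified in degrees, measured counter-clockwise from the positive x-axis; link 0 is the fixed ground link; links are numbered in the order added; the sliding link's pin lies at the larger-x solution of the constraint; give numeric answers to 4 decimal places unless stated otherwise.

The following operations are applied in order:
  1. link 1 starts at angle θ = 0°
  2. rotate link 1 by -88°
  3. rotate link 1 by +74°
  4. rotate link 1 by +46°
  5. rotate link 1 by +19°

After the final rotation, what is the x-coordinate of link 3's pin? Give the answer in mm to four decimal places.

geometry: r = 32 mm, L = 249 mm, e = 2 mm; θ starts at 0°
rotate link 1 by -88°: θ ← 0° -88° = -88°
rotate link 1 by +74°: θ ← -88° +74° = -14°
rotate link 1 by +46°: θ ← -14° +46° = 32°
rotate link 1 by +19°: θ ← 32° +19° = 51°
crank pin P = (r cos θ, r sin θ) = (20.138253, 24.868671)
h = r sin θ − e = 24.868671 − 2 = 22.868671
x = r cos θ + √(L² − h²) = 20.138253 + 247.947623 = 268.085876

268.0859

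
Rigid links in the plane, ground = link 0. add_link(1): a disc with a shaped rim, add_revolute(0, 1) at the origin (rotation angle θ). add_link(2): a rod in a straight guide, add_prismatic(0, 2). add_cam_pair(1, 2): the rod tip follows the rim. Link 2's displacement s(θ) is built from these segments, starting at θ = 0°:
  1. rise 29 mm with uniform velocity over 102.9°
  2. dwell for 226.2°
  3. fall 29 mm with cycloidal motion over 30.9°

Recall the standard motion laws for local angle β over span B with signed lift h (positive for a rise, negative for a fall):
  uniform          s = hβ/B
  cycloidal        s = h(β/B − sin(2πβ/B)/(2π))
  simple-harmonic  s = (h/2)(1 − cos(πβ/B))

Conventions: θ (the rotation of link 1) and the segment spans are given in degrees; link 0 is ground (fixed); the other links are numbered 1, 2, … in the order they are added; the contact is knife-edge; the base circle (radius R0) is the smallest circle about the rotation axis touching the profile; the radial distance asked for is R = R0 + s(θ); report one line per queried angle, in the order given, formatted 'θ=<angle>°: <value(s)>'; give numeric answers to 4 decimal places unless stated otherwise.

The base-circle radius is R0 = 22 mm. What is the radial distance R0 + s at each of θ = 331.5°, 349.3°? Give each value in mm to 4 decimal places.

segment 1 (0° to 102.9°, uniform, h = 29) is passed completely: s = 0.0000 + (29) = 29.0000
segment 2 (102.9° to 329.1°, dwell): s unchanged at 29.0000
θ = 331.5° falls in segment 3 (329.1° to 360°, cycloidal, h = -29): β = 331.5 − 329.1 = 2.4°, B = 30.9°; Δs = -29·(0.0777 − sin(2π·0.0777)/(2π)) = -0.0883; s = 29.0000 − 0.0883 = 28.9117
θ = 349.3° falls in segment 3 (329.1° to 360°, cycloidal, h = -29): β = 349.3 − 329.1 = 20.2°, B = 30.9°; Δs = -29·(0.6537 − sin(2π·0.6537)/(2π)) = -22.7544; s = 29.0000 − 22.7544 = 6.2456
θ=331.5°: R = R0 + s = 22 + 28.9117 = 50.9117
θ=349.3°: R = R0 + s = 22 + 6.2456 = 28.2456

θ=331.5°: 50.9117
θ=349.3°: 28.2456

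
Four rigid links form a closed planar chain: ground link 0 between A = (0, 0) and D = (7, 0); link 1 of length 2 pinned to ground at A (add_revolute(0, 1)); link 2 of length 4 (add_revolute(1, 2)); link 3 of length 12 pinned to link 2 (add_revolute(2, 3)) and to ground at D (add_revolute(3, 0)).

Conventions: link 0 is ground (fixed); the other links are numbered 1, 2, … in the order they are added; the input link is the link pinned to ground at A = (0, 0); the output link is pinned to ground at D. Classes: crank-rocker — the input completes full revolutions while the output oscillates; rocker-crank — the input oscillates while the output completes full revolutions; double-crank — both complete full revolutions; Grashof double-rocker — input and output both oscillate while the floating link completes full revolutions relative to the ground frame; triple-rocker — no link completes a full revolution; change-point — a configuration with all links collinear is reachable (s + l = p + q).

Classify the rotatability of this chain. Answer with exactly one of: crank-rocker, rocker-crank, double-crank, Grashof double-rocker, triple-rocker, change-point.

lengths: ground=7, input=2, coupler=4, output=12
sorted: s=2 (shortest), l=12 (longest), p+q=11
s + l = 14 vs p + q = 11
s + l > p + q → non-Grashof → no link fully rotates → triple-rocker

triple-rocker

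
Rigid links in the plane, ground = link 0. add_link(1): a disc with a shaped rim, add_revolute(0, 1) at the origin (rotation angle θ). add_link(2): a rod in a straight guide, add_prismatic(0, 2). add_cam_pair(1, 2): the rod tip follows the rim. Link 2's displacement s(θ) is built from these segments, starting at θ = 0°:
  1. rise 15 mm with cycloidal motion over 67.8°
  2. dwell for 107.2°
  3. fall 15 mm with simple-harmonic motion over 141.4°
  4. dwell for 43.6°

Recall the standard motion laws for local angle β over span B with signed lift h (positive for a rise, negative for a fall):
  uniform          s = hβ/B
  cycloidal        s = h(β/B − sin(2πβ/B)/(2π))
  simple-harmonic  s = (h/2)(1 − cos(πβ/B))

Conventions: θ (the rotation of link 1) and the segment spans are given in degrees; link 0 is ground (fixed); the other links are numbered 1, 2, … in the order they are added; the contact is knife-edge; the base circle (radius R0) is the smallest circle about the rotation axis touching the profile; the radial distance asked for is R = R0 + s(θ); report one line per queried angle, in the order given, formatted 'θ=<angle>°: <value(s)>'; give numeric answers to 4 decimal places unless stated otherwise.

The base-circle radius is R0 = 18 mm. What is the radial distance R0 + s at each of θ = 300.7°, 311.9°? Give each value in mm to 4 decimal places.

segment 1 (0° to 67.8°, cycloidal, h = 15) is passed completely: s = 0.0000 + (15) = 15.0000
segment 2 (67.8° to 175°, dwell): s unchanged at 15.0000
θ = 300.7° falls in segment 3 (175° to 316.4°, simple-harmonic, h = -15): β = 300.7 − 175 = 125.7°, B = 141.4°; Δs = -15/2·(1 − cos(π·0.8890)) = -14.5483; s = 15.0000 − 14.5483 = 0.4517
θ = 311.9° falls in segment 3 (175° to 316.4°, simple-harmonic, h = -15): β = 311.9 − 175 = 136.9°, B = 141.4°; Δs = -15/2·(1 − cos(π·0.9682)) = -14.9625; s = 15.0000 − 14.9625 = 0.0375
θ=300.7°: R = R0 + s = 18 + 0.4517 = 18.4517
θ=311.9°: R = R0 + s = 18 + 0.0375 = 18.0375

θ=300.7°: 18.4517
θ=311.9°: 18.0375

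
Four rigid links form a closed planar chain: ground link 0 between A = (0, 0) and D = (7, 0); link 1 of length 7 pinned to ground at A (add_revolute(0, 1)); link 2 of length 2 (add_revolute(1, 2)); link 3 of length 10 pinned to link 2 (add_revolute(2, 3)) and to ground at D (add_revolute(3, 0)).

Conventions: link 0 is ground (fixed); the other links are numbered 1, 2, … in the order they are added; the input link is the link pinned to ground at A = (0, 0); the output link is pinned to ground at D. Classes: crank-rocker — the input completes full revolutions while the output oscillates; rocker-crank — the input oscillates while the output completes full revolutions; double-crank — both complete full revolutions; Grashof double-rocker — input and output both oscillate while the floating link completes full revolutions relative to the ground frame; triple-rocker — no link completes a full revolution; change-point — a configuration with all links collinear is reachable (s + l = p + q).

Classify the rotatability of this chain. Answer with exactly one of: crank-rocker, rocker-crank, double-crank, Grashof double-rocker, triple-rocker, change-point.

lengths: ground=7, input=7, coupler=2, output=10
sorted: s=2 (shortest), l=10 (longest), p+q=14
s + l = 12 vs p + q = 14
s + l < p + q (Grashof) with shortest = coupler link → Grashof double-rocker

Grashof double-rocker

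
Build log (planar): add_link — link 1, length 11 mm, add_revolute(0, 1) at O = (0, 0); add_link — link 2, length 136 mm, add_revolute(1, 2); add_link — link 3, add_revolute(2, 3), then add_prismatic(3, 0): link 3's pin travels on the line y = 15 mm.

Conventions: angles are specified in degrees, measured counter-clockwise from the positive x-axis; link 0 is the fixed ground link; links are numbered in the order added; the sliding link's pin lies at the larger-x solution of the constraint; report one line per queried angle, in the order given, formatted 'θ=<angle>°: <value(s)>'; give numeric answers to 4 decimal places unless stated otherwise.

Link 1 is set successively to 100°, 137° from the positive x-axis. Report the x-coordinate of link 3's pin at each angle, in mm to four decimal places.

geometry: r = 11 mm, L = 136 mm, e = 15 mm
θ=100°: crank pin P = (r cos θ, r sin θ) = (-1.910130, 10.832885)
θ=100°: h = r sin θ − e = 10.832885 − 15 = -4.167115
θ=100°: x = r cos θ + √(L² − h²) = -1.910130 + 135.936144 = 134.026014
θ=137°: crank pin P = (r cos θ, r sin θ) = (-8.044891, 7.501982)
θ=137°: h = r sin θ − e = 7.501982 − 15 = -7.498018
θ=137°: x = r cos θ + √(L² − h²) = -8.044891 + 135.793151 = 127.748260

θ=100°: 134.0260
θ=137°: 127.7483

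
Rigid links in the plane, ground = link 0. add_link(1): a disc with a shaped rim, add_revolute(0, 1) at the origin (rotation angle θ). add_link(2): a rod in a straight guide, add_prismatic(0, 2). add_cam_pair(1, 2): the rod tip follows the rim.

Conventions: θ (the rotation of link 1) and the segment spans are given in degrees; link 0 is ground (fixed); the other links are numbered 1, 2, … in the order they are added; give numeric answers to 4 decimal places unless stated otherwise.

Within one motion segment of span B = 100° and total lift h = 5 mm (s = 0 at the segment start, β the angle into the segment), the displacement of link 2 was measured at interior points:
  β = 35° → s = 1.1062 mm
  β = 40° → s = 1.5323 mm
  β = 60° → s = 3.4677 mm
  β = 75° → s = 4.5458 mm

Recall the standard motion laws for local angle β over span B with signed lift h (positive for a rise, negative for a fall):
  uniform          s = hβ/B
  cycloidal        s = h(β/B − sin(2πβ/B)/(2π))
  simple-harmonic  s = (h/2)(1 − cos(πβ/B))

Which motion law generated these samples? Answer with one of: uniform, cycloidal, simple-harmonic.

candidates at β/B = r: uniform s = h·r (linear in β); cycloidal s = h·(r − sin(2πr)/(2π)); simple-harmonic s = (h/2)(1 − cos(πr))
β=35°: printed 1.1062 | uniform 1.7500, cycloidal 1.1062, simple-harmonic 1.3650
β=40°: printed 1.5323 | uniform 2.0000, cycloidal 1.5323, simple-harmonic 1.7275
β=60°: printed 3.4677 | uniform 3.0000, cycloidal 3.4677, simple-harmonic 3.2725
β=75°: printed 4.5458 | uniform 3.7500, cycloidal 4.5458, simple-harmonic 4.2678
only one law matches every sample → cycloidal

cycloidal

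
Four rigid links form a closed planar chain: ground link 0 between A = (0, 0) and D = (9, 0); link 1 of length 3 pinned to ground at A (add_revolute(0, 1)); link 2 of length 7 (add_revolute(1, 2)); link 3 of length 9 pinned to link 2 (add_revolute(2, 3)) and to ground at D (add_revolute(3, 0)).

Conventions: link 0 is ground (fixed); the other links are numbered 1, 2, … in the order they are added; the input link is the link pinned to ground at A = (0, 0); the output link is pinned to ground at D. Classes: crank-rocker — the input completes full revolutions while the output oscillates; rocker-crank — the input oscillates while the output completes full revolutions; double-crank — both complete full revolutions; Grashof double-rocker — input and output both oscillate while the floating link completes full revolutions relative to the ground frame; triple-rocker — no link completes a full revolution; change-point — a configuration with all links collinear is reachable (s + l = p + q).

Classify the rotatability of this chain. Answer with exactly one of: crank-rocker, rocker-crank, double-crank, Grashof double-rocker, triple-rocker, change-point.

lengths: ground=9, input=3, coupler=7, output=9
sorted: s=3 (shortest), l=9 (longest), p+q=16
s + l = 12 vs p + q = 16
s + l < p + q (Grashof) with shortest = input link → crank-rocker

crank-rocker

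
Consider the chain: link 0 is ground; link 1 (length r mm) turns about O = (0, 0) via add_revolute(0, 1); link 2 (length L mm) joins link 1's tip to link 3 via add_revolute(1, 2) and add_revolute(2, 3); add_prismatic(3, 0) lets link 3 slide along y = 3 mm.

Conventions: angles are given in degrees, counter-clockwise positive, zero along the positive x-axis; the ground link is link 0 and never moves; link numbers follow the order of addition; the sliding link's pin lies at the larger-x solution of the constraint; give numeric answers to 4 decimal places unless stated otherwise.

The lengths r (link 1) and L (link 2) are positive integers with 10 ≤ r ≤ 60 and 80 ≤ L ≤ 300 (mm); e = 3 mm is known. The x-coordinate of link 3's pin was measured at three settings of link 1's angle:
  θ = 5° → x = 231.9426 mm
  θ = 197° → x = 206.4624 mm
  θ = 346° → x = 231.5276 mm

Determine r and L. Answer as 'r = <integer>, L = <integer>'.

constraint per measurement: (x − r cos θ)² + (r sin θ − e)² = L²
subtracting the θ₁ and θ₂ equations cancels the r² and L² terms:
r = (x₁² − x₂²) / (2[(x₁cos θ₁ + e sin θ₁) − (x₂cos θ₂ + e sin θ₂)]) = 13.0000 → r = 13
L² = (x₁ − r cos θ₁)² + (r sin θ₁ − e)² = 47961.0118 → L = 219.0000 → L = 219
check at θ₃=346°: x = 231.5276 (printed 231.5276) ✓

r = 13, L = 219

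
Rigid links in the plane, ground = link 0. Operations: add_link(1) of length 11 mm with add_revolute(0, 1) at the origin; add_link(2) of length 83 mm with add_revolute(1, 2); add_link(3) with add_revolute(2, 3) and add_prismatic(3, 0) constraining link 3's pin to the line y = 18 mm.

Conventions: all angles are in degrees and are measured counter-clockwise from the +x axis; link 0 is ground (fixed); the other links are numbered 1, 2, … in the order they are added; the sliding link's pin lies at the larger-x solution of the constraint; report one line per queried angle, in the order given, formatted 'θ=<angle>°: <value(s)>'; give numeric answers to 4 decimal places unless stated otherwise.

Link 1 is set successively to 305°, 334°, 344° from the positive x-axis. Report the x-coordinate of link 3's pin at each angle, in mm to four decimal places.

geometry: r = 11 mm, L = 83 mm, e = 18 mm
θ=305°: crank pin P = (r cos θ, r sin θ) = (6.309341, -9.010672)
θ=305°: h = r sin θ − e = -9.010672 − 18 = -27.010672
θ=305°: x = r cos θ + √(L² − h²) = 6.309341 + 78.481995 = 84.791336
θ=334°: crank pin P = (r cos θ, r sin θ) = (9.886735, -4.822083)
θ=334°: h = r sin θ − e = -4.822083 − 18 = -22.822083
θ=334°: x = r cos θ + √(L² − h²) = 9.886735 + 79.800705 = 89.687440
θ=344°: crank pin P = (r cos θ, r sin θ) = (10.573879, -3.032011)
θ=344°: h = r sin θ − e = -3.032011 − 18 = -21.032011
θ=344°: x = r cos θ + √(L² − h²) = 10.573879 + 80.291061 = 90.864940

θ=305°: 84.7913
θ=334°: 89.6874
θ=344°: 90.8649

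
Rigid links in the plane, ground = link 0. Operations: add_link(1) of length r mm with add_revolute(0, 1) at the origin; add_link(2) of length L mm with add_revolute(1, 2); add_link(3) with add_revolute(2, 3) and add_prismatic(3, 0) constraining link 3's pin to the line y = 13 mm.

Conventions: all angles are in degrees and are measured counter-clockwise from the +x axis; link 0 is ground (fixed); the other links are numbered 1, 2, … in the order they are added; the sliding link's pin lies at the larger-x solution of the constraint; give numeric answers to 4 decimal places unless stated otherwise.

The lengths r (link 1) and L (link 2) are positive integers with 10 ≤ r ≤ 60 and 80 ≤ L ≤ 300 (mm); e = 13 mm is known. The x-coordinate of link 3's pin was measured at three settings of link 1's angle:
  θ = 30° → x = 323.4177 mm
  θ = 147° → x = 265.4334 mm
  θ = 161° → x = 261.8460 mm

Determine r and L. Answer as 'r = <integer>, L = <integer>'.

constraint per measurement: (x − r cos θ)² + (r sin θ − e)² = L²
subtracting the θ₁ and θ₂ equations cancels the r² and L² terms:
r = (x₁² − x₂²) / (2[(x₁cos θ₁ + e sin θ₁) − (x₂cos θ₂ + e sin θ₂)]) = 34.0000 → r = 34
L² = (x₁ − r cos θ₁)² + (r sin θ₁ − e)² = 86436.0285 → L = 294.0000 → L = 294
check at θ₃=161°: x = 261.8460 (printed 261.8460) ✓

r = 34, L = 294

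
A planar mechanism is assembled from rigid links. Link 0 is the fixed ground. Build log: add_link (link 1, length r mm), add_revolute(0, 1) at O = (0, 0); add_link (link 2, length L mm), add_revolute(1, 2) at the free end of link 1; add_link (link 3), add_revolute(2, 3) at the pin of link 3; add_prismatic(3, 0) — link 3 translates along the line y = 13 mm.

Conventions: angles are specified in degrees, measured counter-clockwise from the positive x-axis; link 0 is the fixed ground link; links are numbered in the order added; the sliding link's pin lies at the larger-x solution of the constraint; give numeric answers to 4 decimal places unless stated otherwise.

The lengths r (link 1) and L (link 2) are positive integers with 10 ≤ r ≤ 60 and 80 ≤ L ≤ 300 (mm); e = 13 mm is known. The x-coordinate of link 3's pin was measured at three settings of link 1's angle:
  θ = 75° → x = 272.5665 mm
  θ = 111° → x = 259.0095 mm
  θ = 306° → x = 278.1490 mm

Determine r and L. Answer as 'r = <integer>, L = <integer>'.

constraint per measurement: (x − r cos θ)² + (r sin θ − e)² = L²
subtracting the θ₁ and θ₂ equations cancels the r² and L² terms:
r = (x₁² − x₂²) / (2[(x₁cos θ₁ + e sin θ₁) − (x₂cos θ₂ + e sin θ₂)]) = 21.9999 → r = 22
L² = (x₁ − r cos θ₁)² + (r sin θ₁ − e)² = 71288.9897 → L = 267.0000 → L = 267
check at θ₃=306°: x = 278.1490 (printed 278.1490) ✓

r = 22, L = 267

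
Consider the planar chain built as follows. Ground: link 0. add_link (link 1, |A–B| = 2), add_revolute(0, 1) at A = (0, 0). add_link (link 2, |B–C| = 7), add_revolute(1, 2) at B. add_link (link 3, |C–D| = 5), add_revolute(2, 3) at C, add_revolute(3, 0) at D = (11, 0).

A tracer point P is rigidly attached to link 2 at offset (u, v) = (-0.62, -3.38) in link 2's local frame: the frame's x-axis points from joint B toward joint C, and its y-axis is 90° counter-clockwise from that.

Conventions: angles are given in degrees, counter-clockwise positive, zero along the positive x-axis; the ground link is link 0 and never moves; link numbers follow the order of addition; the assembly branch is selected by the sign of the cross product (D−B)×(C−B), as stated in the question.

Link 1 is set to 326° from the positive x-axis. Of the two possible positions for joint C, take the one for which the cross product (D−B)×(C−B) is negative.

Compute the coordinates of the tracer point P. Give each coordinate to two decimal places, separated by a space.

A=(0,0), D=(11.00,0)
B = A + 2.00·(cos326°, sin326°) = (1.6581, -1.1184)
|BD| = 9.4086
circle(B,7.00) ∩ circle(D,5.00): a=5.9797, h=3.6391
  candidates: C₊=(7.1629,3.2057) cross=34.239; C₋=(8.0280,-4.0208) cross=-34.239
  branch - wants cross < 0 → take C=(8.0280,-4.0208) (cross=-34.239)
ex = (C−B)/|BC| = (0.9100,-0.4146); ey = (0.4146,0.9100)
P = B + -0.62·ex + -3.38·ey = (-0.3076,-3.9371)

-0.31 -3.94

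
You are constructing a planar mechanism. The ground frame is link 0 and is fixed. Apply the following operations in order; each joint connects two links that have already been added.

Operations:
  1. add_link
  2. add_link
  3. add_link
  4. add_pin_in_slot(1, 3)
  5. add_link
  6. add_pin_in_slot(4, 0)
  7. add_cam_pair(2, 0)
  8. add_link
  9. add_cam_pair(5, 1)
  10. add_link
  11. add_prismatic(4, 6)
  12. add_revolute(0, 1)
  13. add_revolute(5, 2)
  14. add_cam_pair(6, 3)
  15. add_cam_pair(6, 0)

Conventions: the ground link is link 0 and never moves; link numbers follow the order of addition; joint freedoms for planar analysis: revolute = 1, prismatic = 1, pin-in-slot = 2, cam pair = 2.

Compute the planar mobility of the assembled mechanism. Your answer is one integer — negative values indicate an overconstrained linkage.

(L,J1,J2)=(1,0,0); link0 fixed
link1: (2,0,0)
link2: (3,0,0)
link3: (4,0,0)
PS 1-3 [J2]: (4,0,1)
link4: (5,0,1)
PS 4-0 [J2]: (5,0,2)
C 2-0 [J2]: (5,0,3)
link5: (6,0,3)
C 5-1 [J2]: (6,0,4)
link6: (7,0,4)
P 4-6 [J1]: (7,1,4)
R 0-1 [J1]: (7,2,4)
R 5-2 [J1]: (7,3,4)
C 6-3 [J2]: (7,3,5)
C 6-0 [J2]: (7,3,6)
Grübler: 3·6 − 2·3 − 6 = 6

M = 6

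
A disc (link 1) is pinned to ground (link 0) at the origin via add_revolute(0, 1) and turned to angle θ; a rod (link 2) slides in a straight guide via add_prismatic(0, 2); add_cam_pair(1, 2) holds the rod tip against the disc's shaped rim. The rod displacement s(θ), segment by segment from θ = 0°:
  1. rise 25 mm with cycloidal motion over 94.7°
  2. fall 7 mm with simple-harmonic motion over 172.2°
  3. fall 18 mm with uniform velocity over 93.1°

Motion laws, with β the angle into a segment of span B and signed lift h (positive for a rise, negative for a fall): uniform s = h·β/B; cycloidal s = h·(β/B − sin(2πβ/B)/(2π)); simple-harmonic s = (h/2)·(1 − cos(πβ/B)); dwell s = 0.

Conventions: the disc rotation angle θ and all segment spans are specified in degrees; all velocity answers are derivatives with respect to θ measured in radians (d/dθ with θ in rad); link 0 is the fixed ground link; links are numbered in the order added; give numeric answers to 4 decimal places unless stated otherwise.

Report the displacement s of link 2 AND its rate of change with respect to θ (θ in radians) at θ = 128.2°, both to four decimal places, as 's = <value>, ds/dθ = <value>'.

segment 1 (0° to 94.7°, cycloidal, h = 25) is passed completely: s = 0.0000 + (25) = 25.0000
θ = 128.2° falls in segment 2 (94.7° to 266.9°, simple-harmonic, h = -7): β = 128.2 − 94.7 = 33.5°, B = 172.2°; Δs = -7/2·(1 − cos(π·0.1945)) = -0.6336; s = 25.0000 − 0.6336 = 24.3664
velocity in seg [94.7°–266.9°] (simple-harmonic), θ in radians: β = 33.5° = 0.5847 rad, B = 172.2° = 3.0055 rad; ds/dθ = (πh/(2B)) sin(πβ/B) = (π·(-7)/(2·3.0055)) sin(π·0.1945) = -2.099362 mm/rad

s = 24.3664, ds/dθ = -2.0994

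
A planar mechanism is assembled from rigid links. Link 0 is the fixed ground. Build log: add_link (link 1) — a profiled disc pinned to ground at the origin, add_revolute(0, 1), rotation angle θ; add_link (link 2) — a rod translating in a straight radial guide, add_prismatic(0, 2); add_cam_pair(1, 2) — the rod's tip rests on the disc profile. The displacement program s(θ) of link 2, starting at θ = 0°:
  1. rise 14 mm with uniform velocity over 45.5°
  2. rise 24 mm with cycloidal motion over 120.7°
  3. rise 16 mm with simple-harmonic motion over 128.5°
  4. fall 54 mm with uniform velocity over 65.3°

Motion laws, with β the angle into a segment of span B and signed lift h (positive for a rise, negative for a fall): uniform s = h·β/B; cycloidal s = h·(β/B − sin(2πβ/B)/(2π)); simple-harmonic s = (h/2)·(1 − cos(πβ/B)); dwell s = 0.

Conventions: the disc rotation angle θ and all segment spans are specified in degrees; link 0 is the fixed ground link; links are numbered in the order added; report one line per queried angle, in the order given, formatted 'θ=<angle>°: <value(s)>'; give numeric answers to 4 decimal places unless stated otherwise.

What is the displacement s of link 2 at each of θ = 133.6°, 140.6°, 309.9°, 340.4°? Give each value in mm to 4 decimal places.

seg 1 [0°–45.5°] uniform, h=14: full span → s += 14 → s = 14.0000
seg 2 [45.5°–166.2°] cycloidal, h=24: θ=133.6° here. β=88.1, B=120.7. 24·(0.7299 − sin(2π·0.7299)/(2π)) = 21.3071 → s = 35.3071
seg 2 [45.5°–166.2°] cycloidal, h=24: θ=140.6° here. β=95.1, B=120.7. 24·(0.7879 − sin(2π·0.7879)/(2π)) = 22.6216 → s = 36.6216
seg 2 [45.5°–166.2°] cycloidal, h=24: full span → s += 24 → s = 38.0000
seg 3 [166.2°–294.7°] simple-harmonic, h=16: full span → s += 16 → s = 54.0000
seg 4 [294.7°–360°] uniform, h=-54: θ=309.9° here. β=15.2, B=65.3. -54·15.2/65.3 = -12.5697 → s = 41.4303
seg 4 [294.7°–360°] uniform, h=-54: θ=340.4° here. β=45.7, B=65.3. -54·45.7/65.3 = -37.7917 → s = 16.2083

θ=133.6°: 35.3071
θ=140.6°: 36.6216
θ=309.9°: 41.4303
θ=340.4°: 16.2083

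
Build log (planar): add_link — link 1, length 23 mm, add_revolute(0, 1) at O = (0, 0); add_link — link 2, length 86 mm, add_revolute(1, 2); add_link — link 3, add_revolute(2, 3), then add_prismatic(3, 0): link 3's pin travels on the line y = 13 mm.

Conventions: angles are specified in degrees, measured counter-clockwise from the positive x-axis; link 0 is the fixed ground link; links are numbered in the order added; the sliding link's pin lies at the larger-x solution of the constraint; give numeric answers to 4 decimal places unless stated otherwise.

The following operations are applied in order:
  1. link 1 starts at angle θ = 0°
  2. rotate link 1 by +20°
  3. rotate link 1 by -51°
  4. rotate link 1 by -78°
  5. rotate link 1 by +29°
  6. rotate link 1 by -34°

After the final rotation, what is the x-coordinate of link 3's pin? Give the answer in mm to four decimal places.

geometry: r = 23 mm, L = 86 mm, e = 13 mm; θ starts at 0°
rotate link 1 by +20°: θ ← 0° +20° = 20°
rotate link 1 by -51°: θ ← 20° -51° = -31°
rotate link 1 by -78°: θ ← -31° -78° = -109°
rotate link 1 by +29°: θ ← -109° +29° = -80°
rotate link 1 by -34°: θ ← -80° -34° = -114°
crank pin P = (r cos θ, r sin θ) = (-9.354943, -21.011546)
h = r sin θ − e = -21.011546 − 13 = -34.011546
x = r cos θ + √(L² − h²) = -9.354943 + 78.988700 = 69.633757

69.6338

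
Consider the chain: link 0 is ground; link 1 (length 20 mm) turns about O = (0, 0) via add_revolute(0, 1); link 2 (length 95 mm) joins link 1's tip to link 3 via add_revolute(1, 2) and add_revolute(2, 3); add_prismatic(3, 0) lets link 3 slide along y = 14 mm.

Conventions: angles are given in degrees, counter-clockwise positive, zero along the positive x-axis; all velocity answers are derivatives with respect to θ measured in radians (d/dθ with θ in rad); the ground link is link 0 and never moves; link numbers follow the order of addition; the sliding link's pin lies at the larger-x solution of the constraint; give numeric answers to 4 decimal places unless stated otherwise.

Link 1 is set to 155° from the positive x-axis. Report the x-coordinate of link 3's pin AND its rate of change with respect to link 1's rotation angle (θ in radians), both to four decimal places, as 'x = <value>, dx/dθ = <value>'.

geometry: r = 20 mm, L = 95 mm, e = 14 mm
crank pin P = (r cos θ, r sin θ) = (-18.126156, 8.452365)
h = r sin θ − e = 8.452365 − 14 = -5.547635
x = r cos θ + √(L² − h²) = -18.126156 + 94.837881 = 76.711726
dx/dθ = −r sin θ − h·r cos θ/√(L² − h²) (θ in radians; h = -5.547635) = -9.512672

x = 76.7117, dx/dθ = -9.5127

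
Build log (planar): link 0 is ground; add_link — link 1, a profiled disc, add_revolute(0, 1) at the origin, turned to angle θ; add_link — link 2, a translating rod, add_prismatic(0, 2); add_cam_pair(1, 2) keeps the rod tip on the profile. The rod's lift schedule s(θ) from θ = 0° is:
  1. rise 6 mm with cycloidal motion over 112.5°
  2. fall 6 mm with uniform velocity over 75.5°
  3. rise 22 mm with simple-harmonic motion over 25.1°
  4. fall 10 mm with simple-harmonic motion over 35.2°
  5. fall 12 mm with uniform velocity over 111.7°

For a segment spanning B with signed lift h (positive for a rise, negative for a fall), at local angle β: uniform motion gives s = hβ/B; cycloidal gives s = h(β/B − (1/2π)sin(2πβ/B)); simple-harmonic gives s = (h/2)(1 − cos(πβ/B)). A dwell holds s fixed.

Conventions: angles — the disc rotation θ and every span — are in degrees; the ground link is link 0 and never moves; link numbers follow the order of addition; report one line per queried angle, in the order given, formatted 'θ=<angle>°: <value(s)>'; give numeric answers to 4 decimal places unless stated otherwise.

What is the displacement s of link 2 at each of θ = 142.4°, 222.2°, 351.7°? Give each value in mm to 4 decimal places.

seg 1 [0°–112.5°] cycloidal, h=6: full span → s += 6 → s = 6.0000
seg 2 [112.5°–188°] uniform, h=-6: θ=142.4° here. β=29.9, B=75.5. -6·29.9/75.5 = -2.3762 → s = 3.6238
seg 2 [112.5°–188°] uniform, h=-6: full span → s += -6 → s = 0.0000
seg 3 [188°–213.1°] simple-harmonic, h=22: full span → s += 22 → s = 22.0000
seg 4 [213.1°–248.3°] simple-harmonic, h=-10: θ=222.2° here. β=9.1, B=35.2. -10/2·(1 − cos(π·0.2585)) = -1.5604 → s = 20.4396
seg 4 [213.1°–248.3°] simple-harmonic, h=-10: full span → s += -10 → s = 12.0000
seg 5 [248.3°–360°] uniform, h=-12: θ=351.7° here. β=103.4, B=111.7. -12·103.4/111.7 = -11.1083 → s = 0.8917

θ=142.4°: 3.6238
θ=222.2°: 20.4396
θ=351.7°: 0.8917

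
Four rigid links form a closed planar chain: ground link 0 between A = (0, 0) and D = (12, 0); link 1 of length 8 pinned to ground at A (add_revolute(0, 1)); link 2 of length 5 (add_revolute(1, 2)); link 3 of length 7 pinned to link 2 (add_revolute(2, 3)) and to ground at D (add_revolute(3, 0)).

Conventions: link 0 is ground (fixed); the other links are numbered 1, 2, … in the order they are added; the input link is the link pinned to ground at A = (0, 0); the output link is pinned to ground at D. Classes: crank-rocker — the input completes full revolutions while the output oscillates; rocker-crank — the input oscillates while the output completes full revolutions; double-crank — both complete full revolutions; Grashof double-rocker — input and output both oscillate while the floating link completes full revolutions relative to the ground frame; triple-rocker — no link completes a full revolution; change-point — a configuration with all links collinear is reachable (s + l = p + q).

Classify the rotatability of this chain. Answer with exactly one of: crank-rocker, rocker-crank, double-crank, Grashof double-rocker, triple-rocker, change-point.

lengths: ground=12, input=8, coupler=5, output=7
sorted: s=5 (shortest), l=12 (longest), p+q=15
s + l = 17 vs p + q = 15
s + l > p + q → non-Grashof → no link fully rotates → triple-rocker

triple-rocker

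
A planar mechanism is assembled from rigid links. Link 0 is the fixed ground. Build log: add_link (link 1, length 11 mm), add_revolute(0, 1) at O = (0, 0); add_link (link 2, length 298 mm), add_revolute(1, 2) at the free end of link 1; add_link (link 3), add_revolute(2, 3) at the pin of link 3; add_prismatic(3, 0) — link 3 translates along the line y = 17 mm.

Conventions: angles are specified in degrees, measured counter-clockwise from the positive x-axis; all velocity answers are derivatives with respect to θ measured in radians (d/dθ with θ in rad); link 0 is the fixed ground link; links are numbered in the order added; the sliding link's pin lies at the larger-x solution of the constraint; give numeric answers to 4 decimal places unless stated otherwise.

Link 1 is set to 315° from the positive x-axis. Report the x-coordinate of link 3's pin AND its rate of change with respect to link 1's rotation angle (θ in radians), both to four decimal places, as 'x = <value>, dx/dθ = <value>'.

geometry: r = 11 mm, L = 298 mm, e = 17 mm
crank pin P = (r cos θ, r sin θ) = (7.778175, -7.778175)
h = r sin θ − e = -7.778175 − 17 = -24.778175
x = r cos θ + √(L² − h²) = 7.778175 + 296.968083 = 304.746257
dx/dθ = −r sin θ − h·r cos θ/√(L² − h²) (θ in radians; h = -24.778175) = 8.427163

x = 304.7463, dx/dθ = 8.4272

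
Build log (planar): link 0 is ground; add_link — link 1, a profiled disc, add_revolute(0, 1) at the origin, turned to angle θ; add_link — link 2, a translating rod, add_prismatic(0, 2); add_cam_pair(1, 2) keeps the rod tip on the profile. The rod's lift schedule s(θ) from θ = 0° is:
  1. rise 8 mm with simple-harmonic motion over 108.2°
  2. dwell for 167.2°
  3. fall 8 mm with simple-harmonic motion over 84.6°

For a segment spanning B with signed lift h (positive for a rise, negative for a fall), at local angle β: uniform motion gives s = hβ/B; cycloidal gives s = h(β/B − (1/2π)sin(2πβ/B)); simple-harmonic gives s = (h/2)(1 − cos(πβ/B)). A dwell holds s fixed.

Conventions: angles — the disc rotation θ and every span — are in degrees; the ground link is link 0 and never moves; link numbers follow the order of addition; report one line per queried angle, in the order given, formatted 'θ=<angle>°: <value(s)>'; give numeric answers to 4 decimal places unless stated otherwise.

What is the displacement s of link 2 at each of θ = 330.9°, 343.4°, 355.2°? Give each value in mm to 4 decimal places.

seg 1 [0°–108.2°] simple-harmonic, h=8: full span → s += 8 → s = 8.0000
seg 2 [108.2°–275.4°] dwell: s stays 8.0000
seg 3 [275.4°–360°] simple-harmonic, h=-8: θ=330.9° here. β=55.5, B=84.6. -8/2·(1 − cos(π·0.6560)) = -5.8831 → s = 2.1169
seg 3 [275.4°–360°] simple-harmonic, h=-8: θ=343.4° here. β=68, B=84.6. -8/2·(1 − cos(π·0.8038)) = -7.2638 → s = 0.7362
seg 3 [275.4°–360°] simple-harmonic, h=-8: θ=355.2° here. β=79.8, B=84.6. -8/2·(1 − cos(π·0.9433)) = -7.9366 → s = 0.0634

θ=330.9°: 2.1169
θ=343.4°: 0.7362
θ=355.2°: 0.0634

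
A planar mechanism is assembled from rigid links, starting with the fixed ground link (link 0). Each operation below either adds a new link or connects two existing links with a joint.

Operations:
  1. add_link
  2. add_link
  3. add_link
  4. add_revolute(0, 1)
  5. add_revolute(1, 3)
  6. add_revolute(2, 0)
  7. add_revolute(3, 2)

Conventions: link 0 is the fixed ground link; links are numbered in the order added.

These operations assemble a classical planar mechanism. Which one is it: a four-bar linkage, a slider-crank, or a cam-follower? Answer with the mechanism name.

links: 4 (incl. ground); joints: 4 revolute, 0 prismatic, 0 higher (cam) pair, forming one closed loop
4 links in a single 4R loop → four-bar linkage

four-bar linkage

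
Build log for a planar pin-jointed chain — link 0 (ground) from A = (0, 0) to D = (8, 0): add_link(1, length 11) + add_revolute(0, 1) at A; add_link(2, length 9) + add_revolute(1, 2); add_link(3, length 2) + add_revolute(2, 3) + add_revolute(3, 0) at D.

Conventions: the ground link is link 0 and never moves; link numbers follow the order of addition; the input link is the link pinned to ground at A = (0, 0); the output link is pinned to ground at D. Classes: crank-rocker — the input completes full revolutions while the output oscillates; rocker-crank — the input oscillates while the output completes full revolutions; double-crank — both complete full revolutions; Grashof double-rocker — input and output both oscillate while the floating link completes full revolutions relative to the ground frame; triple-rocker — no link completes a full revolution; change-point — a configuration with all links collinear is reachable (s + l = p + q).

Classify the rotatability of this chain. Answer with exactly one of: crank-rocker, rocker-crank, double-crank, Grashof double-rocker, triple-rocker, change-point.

lengths: ground=8, input=11, coupler=9, output=2
sorted: s=2 (shortest), l=11 (longest), p+q=17
s + l = 13 vs p + q = 17
s + l < p + q (Grashof) with shortest = output link → rocker-crank

rocker-crank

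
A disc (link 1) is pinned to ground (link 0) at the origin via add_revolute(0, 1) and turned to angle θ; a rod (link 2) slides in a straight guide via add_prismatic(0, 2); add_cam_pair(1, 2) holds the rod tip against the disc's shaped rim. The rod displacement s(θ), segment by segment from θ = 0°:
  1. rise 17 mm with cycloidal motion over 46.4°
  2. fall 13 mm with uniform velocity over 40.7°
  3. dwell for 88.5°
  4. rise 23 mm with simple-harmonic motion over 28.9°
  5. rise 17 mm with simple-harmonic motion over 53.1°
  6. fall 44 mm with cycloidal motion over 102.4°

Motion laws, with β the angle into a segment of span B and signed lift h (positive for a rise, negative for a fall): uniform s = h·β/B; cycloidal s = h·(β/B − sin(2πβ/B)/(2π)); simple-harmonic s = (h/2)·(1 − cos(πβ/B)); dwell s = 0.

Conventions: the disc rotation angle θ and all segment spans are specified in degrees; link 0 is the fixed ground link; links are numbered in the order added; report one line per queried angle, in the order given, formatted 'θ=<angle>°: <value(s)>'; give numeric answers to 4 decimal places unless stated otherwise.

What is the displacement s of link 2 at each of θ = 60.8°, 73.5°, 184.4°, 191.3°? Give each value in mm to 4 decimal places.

segment 1 (0° to 46.4°, cycloidal, h = 17) is passed completely: s = 0.0000 + (17) = 17.0000
θ = 60.8° falls in segment 2 (46.4° to 87.1°, uniform, h = -13): β = 60.8 − 46.4 = 14.4°, B = 40.7°; Δs = -13·14.4/40.7 = -4.5995; s = 17.0000 − 4.5995 = 12.4005
θ = 73.5° falls in segment 2 (46.4° to 87.1°, uniform, h = -13): β = 73.5 − 46.4 = 27.1°, B = 40.7°; Δs = -13·27.1/40.7 = -8.6560; s = 17.0000 − 8.6560 = 8.3440
segment 2 (46.4° to 87.1°, uniform, h = -13) is passed completely: s = 17.0000 + (-13) = 4.0000
segment 3 (87.1° to 175.6°, dwell): s unchanged at 4.0000
θ = 184.4° falls in segment 4 (175.6° to 204.5°, simple-harmonic, h = 23): β = 184.4 − 175.6 = 8.8°, B = 28.9°; Δs = 23/2·(1 − cos(π·0.3045)) = 4.8726; s = 4.0000 + 4.8726 = 8.8726
θ = 191.3° falls in segment 4 (175.6° to 204.5°, simple-harmonic, h = 23): β = 191.3 − 175.6 = 15.7°, B = 28.9°; Δs = 23/2·(1 − cos(π·0.5433)) = 13.0578; s = 4.0000 + 13.0578 = 17.0578

θ=60.8°: 12.4005
θ=73.5°: 8.3440
θ=184.4°: 8.8726
θ=191.3°: 17.0578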